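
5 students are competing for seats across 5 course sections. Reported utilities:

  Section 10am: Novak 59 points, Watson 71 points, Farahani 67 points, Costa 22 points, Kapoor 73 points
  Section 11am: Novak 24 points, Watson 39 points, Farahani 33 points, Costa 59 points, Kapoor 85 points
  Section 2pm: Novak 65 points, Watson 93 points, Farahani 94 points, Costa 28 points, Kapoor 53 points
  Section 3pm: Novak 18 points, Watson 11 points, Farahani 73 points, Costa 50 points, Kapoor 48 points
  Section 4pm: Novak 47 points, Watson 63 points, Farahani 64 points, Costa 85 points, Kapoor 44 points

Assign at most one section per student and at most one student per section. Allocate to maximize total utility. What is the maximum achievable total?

Max total: 395 points

Optimal: Novak→Section 10am (59 points), Watson→Section 2pm (93 points), Farahani→Section 3pm (73 points), Costa→Section 4pm (85 points), Kapoor→Section 11am (85 points) — total 59+93+73+85+85 = 395 points.
Max-entry greedy (repeatedly take the single best remaining cell) gives 353 points, worse by 42.
Every other assignment is strictly worse.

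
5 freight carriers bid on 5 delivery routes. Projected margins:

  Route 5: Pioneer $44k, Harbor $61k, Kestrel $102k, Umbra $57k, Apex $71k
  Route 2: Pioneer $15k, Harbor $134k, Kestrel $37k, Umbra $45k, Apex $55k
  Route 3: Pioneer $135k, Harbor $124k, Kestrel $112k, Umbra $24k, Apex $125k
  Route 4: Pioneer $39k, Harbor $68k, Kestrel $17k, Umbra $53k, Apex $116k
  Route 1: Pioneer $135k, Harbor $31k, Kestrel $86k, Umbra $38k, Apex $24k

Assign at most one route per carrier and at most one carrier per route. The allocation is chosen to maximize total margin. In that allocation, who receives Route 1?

Pioneer receives Route 1.

Optimal: Pioneer→Route 1 ($135k), Harbor→Route 2 ($134k), Kestrel→Route 3 ($112k), Umbra→Route 5 ($57k), Apex→Route 4 ($116k) — total 135+134+112+57+116 = $554k.
Row-greedy (each carrier in turn takes its best remaining route) gives $448k, worse by 106.
Next-best assignment: Pioneer→Route 1, Harbor→Route 2, Kestrel→Route 5, Umbra→Route 4, Apex→Route 3 = $549k.
Swapping Apex↔Harbor (Apex→Route 2 $55k, Harbor→Route 4 $68k) loses 127.
Pioneer's own top route is Route 3 ($135k), but forcing Pioneer→Route 3 and reassigning the rest optimally gives only $528k — worse by 26.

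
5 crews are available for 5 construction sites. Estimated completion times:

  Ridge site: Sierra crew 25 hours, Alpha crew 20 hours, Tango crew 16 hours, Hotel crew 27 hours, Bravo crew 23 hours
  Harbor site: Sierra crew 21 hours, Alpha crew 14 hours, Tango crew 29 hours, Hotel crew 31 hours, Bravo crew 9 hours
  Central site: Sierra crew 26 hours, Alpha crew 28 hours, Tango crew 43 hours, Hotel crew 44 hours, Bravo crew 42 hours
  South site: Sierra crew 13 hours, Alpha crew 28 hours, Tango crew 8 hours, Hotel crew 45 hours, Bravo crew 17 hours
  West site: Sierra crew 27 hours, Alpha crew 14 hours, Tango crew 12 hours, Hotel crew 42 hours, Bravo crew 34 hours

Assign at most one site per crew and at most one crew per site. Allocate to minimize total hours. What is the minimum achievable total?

Minimum total: 84 hours

Optimal: Sierra crew→Central site (26 hours), Alpha crew→West site (14 hours), Tango crew→South site (8 hours), Hotel crew→Ridge site (27 hours), Bravo crew→Harbor site (9 hours) — total 26+14+8+27+9 = 84 hours.
Row-greedy (each crew in turn takes its cheapest remaining site) gives 108 hours, worse by 24.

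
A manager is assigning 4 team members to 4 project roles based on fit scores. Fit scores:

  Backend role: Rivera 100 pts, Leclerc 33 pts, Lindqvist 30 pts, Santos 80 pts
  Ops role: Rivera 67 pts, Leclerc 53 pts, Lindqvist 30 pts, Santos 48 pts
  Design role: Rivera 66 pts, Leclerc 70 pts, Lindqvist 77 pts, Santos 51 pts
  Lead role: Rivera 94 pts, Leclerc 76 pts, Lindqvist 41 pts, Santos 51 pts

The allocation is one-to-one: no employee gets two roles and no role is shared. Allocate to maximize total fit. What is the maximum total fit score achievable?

Max total: 304 pts

Optimal: Rivera→Lead role (94 pts), Leclerc→Ops role (53 pts), Lindqvist→Design role (77 pts), Santos→Backend role (80 pts) — total 94+53+77+80 = 304 pts.
Row-greedy (each employee in turn takes its best remaining role) gives 301 pts, worse by 3.
Swapping Santos↔Rivera (Santos→Lead role 51 pts, Rivera→Backend role 100 pts) loses 23.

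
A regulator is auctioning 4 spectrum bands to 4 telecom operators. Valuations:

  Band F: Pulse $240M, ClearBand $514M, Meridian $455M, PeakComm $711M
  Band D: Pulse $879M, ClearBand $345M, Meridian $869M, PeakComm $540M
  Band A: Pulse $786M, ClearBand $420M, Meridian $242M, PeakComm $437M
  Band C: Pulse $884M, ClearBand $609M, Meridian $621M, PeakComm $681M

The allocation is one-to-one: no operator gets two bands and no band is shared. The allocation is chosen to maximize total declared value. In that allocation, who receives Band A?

Optimal: Pulse→Band A ($786M), ClearBand→Band C ($609M), Meridian→Band D ($869M), PeakComm→Band F ($711M) — total 786+609+869+711 = $2975M.
Max-entry greedy (repeatedly take the single best remaining cell) gives $2884M, worse by 91.
Next-best assignment: Pulse→Band C, ClearBand→Band A, Meridian→Band D, PeakComm→Band F = $2884M.
No other one-to-one assignment exceeds $2975M.
Pulse's own top band is Band C ($884M), but forcing Pulse→Band C and reassigning the rest optimally gives only $2884M — worse by 91.

Pulse receives Band A.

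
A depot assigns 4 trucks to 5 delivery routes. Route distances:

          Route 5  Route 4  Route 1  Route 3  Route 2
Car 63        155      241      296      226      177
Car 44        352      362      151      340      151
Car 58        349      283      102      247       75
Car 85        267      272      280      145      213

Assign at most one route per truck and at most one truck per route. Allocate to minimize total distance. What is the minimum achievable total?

Optimal: Car 63→Route 5 (155 km), Car 44→Route 1 (151 km), Car 58→Route 2 (75 km), Car 85→Route 3 (145 km) — total 155+151+75+145 = 526 km.
Column-greedy (each route in turn goes to its cheapest remaining truck) gives 869 km, worse by 343.
Next-best assignment: Car 63→Route 5, Car 44→Route 2, Car 58→Route 1, Car 85→Route 3 = 553 km.

Min total: 526 km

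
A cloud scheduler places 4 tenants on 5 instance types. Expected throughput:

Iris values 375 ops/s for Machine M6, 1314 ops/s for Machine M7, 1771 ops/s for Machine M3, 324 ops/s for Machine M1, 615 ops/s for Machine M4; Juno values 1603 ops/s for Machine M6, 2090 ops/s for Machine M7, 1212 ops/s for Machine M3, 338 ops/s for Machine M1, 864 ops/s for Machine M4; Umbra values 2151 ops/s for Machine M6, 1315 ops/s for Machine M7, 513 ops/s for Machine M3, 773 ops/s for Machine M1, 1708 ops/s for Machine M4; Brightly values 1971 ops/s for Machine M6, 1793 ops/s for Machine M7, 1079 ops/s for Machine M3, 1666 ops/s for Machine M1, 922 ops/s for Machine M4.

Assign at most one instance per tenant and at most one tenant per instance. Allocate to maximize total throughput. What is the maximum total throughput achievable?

This is a one-to-one assignment (maximum-weight bipartite matching).
Optimal: Iris→Machine M3 (1771 ops/s), Juno→Machine M7 (2090 ops/s), Umbra→Machine M6 (2151 ops/s), Brightly→Machine M1 (1666 ops/s) — total 1771+2090+2151+1666 = 7678 ops/s.
No other one-to-one assignment exceeds 7678 ops/s.

Maximum total: 7678 ops/s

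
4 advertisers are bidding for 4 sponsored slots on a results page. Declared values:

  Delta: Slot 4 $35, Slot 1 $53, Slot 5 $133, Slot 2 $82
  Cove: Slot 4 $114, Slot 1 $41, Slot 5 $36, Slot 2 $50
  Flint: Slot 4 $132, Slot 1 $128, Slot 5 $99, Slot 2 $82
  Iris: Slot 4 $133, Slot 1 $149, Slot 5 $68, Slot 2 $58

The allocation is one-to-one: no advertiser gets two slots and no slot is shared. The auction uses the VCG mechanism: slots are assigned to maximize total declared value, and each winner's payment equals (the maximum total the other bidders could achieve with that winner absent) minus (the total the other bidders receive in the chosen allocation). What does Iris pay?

Efficient allocation: Delta→Slot 5 ($133), Cove→Slot 4 ($114), Flint→Slot 2 ($82), Iris→Slot 1 ($149); total welfare W = $478.
Iris receives Slot 1 at value $149, so the others get W − 149 = $329.
Without Iris: best allocation of the remaining 3 bidders over all 4 slots is Delta→Slot 5 ($133), Cove→Slot 4 ($114), Flint→Slot 1 ($128), total $375.
VCG payment = (others' best without Iris) − (others' welfare with Iris) = 375 − 329 = $46.

Iris pays $46.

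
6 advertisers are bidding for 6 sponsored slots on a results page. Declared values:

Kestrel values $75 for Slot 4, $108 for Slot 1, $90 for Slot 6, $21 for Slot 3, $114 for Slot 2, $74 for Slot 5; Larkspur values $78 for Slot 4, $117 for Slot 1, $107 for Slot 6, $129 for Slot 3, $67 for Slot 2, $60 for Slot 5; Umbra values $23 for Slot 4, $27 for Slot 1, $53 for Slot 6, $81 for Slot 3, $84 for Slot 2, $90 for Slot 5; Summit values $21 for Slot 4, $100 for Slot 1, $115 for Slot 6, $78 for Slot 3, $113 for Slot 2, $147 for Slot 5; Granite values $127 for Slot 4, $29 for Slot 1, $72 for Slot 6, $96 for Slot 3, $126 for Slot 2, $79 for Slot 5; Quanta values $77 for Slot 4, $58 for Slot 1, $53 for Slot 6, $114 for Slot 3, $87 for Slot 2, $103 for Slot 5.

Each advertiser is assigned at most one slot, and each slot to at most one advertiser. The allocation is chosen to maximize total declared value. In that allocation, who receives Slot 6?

Larkspur receives Slot 6.

Optimal: Kestrel→Slot 1 ($108), Larkspur→Slot 6 ($107), Umbra→Slot 2 ($84), Summit→Slot 5 ($147), Granite→Slot 4 ($127), Quanta→Slot 3 ($114) — total 108+107+84+147+127+114 = $687.
Swapping Umbra↔Kestrel (Umbra→Slot 1 $27, Kestrel→Slot 2 $114) loses 51.
Larkspur's own top slot is Slot 3 ($129), but forcing Larkspur→Slot 3 and reassigning the rest optimally gives only $666 — worse by 21.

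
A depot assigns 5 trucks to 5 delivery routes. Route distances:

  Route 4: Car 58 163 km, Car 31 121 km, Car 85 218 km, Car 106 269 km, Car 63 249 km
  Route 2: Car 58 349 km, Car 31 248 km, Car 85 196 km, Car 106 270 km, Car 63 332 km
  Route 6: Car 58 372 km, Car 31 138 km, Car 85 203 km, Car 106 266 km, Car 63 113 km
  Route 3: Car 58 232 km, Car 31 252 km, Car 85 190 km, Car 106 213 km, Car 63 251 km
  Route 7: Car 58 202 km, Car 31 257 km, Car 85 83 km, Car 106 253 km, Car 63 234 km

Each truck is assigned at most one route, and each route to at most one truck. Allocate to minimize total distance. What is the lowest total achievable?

This is a one-to-one assignment (minimum-cost bipartite matching).
Optimal: Car 58→Route 3 (232 km), Car 31→Route 4 (121 km), Car 85→Route 7 (83 km), Car 106→Route 2 (270 km), Car 63→Route 6 (113 km) — total 232+121+83+270+113 = 819 km.
Column-greedy (each route in turn goes to its cheapest remaining truck) gives 845 km, worse by 26.
Next-best assignment: Car 58→Route 4, Car 31→Route 2, Car 85→Route 7, Car 106→Route 3, Car 63→Route 6 = 820 km.

Min total: 819 km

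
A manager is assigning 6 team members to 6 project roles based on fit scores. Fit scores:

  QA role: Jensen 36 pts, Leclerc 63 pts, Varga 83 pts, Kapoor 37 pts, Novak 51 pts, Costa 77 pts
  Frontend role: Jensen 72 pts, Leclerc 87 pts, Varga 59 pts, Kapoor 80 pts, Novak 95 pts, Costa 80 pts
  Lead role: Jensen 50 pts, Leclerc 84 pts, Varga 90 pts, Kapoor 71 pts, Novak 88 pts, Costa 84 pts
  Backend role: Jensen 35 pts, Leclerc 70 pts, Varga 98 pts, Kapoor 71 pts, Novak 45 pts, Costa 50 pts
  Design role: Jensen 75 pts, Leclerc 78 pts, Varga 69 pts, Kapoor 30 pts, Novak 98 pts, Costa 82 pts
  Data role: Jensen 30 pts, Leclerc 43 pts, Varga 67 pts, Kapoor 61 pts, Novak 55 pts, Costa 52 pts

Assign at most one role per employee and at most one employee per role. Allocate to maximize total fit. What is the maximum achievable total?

Maximum total: 490 pts

Optimal: Jensen→Frontend role (72 pts), Leclerc→Lead role (84 pts), Varga→Backend role (98 pts), Kapoor→Data role (61 pts), Novak→Design role (98 pts), Costa→QA role (77 pts) — total 72+84+98+61+98+77 = 490 pts.
Row-greedy (each employee in turn takes its best remaining role) gives 463 pts, worse by 27.
Swapping Varga↔Novak (Varga→Design role 69 pts, Novak→Backend role 45 pts) loses 82.
No other one-to-one assignment exceeds 490 pts.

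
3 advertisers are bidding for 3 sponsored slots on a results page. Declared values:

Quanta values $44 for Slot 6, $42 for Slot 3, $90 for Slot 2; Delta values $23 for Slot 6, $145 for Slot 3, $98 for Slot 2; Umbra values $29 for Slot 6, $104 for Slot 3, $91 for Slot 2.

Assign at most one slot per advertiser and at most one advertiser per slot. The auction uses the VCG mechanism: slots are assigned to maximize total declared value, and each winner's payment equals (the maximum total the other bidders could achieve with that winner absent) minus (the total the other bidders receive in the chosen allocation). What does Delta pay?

Efficient allocation: Quanta→Slot 6 ($44), Delta→Slot 3 ($145), Umbra→Slot 2 ($91); total welfare W = $280.
Delta receives Slot 3 at value $145, so the others get W − 145 = $135.
Without Delta: best allocation of the remaining 2 bidders over all 3 slots is Quanta→Slot 2 ($90), Umbra→Slot 3 ($104), total $194.
VCG payment = (others' best without Delta) − (others' welfare with Delta) = 194 − 135 = $59.

Delta pays $59.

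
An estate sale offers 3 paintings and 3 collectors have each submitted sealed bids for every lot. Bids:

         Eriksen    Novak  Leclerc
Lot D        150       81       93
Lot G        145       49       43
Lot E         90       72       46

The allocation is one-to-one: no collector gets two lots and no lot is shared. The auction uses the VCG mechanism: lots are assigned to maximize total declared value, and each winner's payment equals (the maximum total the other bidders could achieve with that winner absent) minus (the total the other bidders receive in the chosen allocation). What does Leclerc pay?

Efficient allocation: Eriksen→Lot G ($145), Novak→Lot E ($72), Leclerc→Lot D ($93); total welfare W = $310.
Leclerc receives Lot D at value $93, so the others get W − 93 = $217.
Without Leclerc: best allocation of the remaining 2 bidders over all 3 lots is Eriksen→Lot G ($145), Novak→Lot D ($81), total $226.
VCG payment = (others' best without Leclerc) − (others' welfare with Leclerc) = 226 − 217 = $9.

Leclerc pays $9.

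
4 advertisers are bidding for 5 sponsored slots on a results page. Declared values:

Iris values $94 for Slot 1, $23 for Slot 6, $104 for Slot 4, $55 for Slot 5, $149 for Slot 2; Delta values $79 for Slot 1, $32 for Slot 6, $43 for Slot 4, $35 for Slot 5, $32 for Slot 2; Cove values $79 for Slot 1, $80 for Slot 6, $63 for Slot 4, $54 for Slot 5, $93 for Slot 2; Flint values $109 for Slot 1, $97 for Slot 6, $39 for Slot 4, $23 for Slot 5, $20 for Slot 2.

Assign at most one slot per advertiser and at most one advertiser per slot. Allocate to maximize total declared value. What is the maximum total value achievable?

Max total: $388

Optimal: Iris→Slot 2 ($149), Delta→Slot 1 ($79), Cove→Slot 4 ($63), Flint→Slot 6 ($97) — total 149+79+63+97 = $388.
Max-entry greedy (repeatedly take the single best remaining cell) gives $381, worse by 7.
Next-best assignment: Iris→Slot 2, Delta→Slot 4, Cove→Slot 6, Flint→Slot 1 = $381.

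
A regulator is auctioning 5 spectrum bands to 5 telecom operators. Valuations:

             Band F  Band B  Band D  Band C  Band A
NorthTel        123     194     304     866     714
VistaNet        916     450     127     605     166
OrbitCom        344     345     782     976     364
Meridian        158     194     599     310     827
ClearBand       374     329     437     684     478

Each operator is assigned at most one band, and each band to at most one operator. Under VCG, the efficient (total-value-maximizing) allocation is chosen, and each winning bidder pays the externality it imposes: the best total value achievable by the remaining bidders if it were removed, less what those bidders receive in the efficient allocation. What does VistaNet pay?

Efficient allocation: NorthTel→Band C ($866M), VistaNet→Band F ($916M), OrbitCom→Band D ($782M), Meridian→Band A ($827M), ClearBand→Band B ($329M); total welfare W = $3720M.
VistaNet receives Band F at value $916M, so the others get W − 916 = $2804M.
Without VistaNet: best allocation of the remaining 4 bidders over all 5 bands is NorthTel→Band C ($866M), OrbitCom→Band D ($782M), Meridian→Band A ($827M), ClearBand→Band F ($374M), total $2849M.
VCG payment = (others' best without VistaNet) − (others' welfare with VistaNet) = 2849 − 2804 = $45M.

VistaNet pays $45M.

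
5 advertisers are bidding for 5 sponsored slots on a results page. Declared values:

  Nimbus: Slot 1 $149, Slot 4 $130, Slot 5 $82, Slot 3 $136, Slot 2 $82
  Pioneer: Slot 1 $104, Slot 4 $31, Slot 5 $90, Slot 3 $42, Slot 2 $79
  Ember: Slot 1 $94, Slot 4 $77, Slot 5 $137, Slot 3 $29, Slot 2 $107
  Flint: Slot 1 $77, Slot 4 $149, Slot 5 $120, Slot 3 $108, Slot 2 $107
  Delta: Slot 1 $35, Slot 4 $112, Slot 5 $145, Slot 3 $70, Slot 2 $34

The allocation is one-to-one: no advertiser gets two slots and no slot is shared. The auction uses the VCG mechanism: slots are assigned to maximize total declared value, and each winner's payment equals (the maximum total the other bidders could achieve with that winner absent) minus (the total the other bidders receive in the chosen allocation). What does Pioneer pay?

Efficient allocation: Nimbus→Slot 3 ($136), Pioneer→Slot 1 ($104), Ember→Slot 2 ($107), Flint→Slot 4 ($149), Delta→Slot 5 ($145); total welfare W = $641.
Pioneer receives Slot 1 at value $104, so the others get W − 104 = $537.
Without Pioneer: best allocation of the remaining 4 bidders over all 5 slots is Nimbus→Slot 1 ($149), Ember→Slot 2 ($107), Flint→Slot 4 ($149), Delta→Slot 5 ($145), total $550.
VCG payment = (others' best without Pioneer) − (others' welfare with Pioneer) = 550 − 537 = $13.

Pioneer pays $13.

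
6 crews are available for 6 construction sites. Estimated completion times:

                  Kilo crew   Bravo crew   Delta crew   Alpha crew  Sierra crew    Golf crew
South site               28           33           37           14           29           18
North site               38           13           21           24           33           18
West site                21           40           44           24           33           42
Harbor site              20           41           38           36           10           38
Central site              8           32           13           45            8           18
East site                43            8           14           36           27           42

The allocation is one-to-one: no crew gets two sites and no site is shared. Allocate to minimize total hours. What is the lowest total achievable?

Minimum total: 84 hours

This is the linear assignment problem.
Optimal: Kilo crew→West site (21 hours), Bravo crew→East site (8 hours), Delta crew→Central site (13 hours), Alpha crew→South site (14 hours), Sierra crew→Harbor site (10 hours), Golf crew→North site (18 hours) — total 21+8+13+14+10+18 = 84 hours.
Min-entry greedy (repeatedly take the single cheapest remaining cell) gives 102 hours, worse by 18.
Next-best assignment: Kilo crew→Central site, Bravo crew→North site, Delta crew→East site, Alpha crew→West site, Sierra crew→Harbor site, Golf crew→South site = 87 hours.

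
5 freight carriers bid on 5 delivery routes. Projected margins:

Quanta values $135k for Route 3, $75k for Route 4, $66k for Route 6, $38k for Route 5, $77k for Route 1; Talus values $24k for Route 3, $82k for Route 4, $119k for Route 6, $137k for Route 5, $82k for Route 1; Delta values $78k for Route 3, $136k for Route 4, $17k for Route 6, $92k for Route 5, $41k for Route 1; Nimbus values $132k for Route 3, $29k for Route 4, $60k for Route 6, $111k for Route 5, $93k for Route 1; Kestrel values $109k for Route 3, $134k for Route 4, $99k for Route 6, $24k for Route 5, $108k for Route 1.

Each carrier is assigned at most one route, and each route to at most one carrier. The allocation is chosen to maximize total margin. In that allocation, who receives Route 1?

Optimal: Quanta→Route 3 ($135k), Talus→Route 6 ($119k), Delta→Route 4 ($136k), Nimbus→Route 5 ($111k), Kestrel→Route 1 ($108k) — total 135+119+136+111+108 = $609k.
Row-greedy (each carrier in turn takes its best remaining route) gives $600k, worse by 9.
Next-best assignment: Quanta→Route 3, Talus→Route 5, Delta→Route 4, Nimbus→Route 1, Kestrel→Route 6 = $600k.
No other one-to-one assignment exceeds $609k.
Kestrel's own top route is Route 4 ($134k), but forcing Kestrel→Route 4 and reassigning the rest optimally gives only $573k — worse by 36.

Kestrel receives Route 1.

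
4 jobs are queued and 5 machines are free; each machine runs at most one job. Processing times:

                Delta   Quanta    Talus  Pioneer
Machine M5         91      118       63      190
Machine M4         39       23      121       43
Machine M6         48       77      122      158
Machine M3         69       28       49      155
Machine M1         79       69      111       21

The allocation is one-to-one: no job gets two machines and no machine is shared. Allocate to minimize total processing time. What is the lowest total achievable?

Min total: 141 min

Optimal: Delta→Machine M6 (48 min), Quanta→Machine M4 (23 min), Talus→Machine M3 (49 min), Pioneer→Machine M1 (21 min) — total 48+23+49+21 = 141 min.
Row-greedy (each job in turn takes its cheapest remaining machine) gives 151 min, worse by 10.
Next-best assignment: Delta→Machine M4, Quanta→Machine M3, Talus→Machine M5, Pioneer→Machine M1 = 151 min.
Swapping Delta↔Quanta (Delta→Machine M4 39 min, Quanta→Machine M6 77 min) adds 45.
No other one-to-one assignment undercuts 141 min.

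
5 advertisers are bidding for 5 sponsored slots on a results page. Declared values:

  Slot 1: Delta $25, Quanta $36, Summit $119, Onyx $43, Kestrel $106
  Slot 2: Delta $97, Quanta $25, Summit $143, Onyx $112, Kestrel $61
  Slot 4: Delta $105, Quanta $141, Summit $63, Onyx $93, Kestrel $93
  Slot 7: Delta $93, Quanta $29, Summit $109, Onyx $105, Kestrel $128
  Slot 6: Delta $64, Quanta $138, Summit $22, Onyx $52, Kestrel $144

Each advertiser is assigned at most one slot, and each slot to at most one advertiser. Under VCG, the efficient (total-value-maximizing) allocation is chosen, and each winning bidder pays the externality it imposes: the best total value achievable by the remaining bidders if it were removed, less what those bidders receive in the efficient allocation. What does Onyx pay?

Onyx pays $24.

Efficient allocation: Delta→Slot 7 ($93), Quanta→Slot 4 ($141), Summit→Slot 1 ($119), Onyx→Slot 2 ($112), Kestrel→Slot 6 ($144); total welfare W = $609.
Onyx receives Slot 2 at value $112, so the others get W − 112 = $497.
Without Onyx: best allocation of the remaining 4 bidders over all 5 slots is Delta→Slot 7 ($93), Quanta→Slot 4 ($141), Summit→Slot 2 ($143), Kestrel→Slot 6 ($144), total $521.
VCG payment = (others' best without Onyx) − (others' welfare with Onyx) = 521 − 497 = $24.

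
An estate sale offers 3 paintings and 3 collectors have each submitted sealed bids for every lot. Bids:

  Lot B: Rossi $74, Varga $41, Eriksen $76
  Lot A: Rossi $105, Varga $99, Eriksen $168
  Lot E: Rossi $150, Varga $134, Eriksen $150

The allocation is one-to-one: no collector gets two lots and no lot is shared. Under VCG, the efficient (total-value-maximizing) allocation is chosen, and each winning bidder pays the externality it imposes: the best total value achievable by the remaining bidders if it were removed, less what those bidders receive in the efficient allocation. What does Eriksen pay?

Efficient allocation: Rossi→Lot B ($74), Varga→Lot E ($134), Eriksen→Lot A ($168); total welfare W = $376.
Eriksen receives Lot A at value $168, so the others get W − 168 = $208.
Without Eriksen: best allocation of the remaining 2 bidders over all 3 lots is Rossi→Lot E ($150), Varga→Lot A ($99), total $249.
VCG payment = (others' best without Eriksen) − (others' welfare with Eriksen) = 249 − 208 = $41.

Eriksen pays $41.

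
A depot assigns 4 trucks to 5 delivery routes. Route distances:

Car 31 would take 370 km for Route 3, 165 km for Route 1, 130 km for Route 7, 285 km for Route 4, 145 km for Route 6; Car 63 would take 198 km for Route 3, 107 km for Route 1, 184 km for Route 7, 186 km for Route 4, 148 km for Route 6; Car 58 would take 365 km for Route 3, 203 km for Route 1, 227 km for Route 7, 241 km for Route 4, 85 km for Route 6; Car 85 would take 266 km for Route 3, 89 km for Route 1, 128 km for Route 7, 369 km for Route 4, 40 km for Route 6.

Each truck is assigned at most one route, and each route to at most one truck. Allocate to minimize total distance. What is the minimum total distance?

This is the linear assignment problem.
Optimal: Car 31→Route 7 (130 km), Car 63→Route 4 (186 km), Car 58→Route 6 (85 km), Car 85→Route 1 (89 km) — total 130+186+85+89 = 490 km.
Column-greedy (each route in turn goes to its cheapest remaining truck) gives 658 km, worse by 168.
Swapping Car 58↔Car 63 (Car 58→Route 4 241 km, Car 63→Route 6 148 km) adds 118.
No other one-to-one assignment undercuts 490 km.

Min total: 490 km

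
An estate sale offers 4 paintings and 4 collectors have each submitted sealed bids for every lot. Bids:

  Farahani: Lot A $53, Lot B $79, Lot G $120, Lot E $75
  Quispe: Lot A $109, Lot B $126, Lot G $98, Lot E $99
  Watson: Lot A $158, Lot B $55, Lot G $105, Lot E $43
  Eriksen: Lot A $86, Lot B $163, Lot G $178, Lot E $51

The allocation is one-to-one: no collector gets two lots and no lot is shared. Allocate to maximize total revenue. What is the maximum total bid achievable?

Optimal: Farahani→Lot G ($120), Quispe→Lot E ($99), Watson→Lot A ($158), Eriksen→Lot B ($163) — total 120+99+158+163 = $540.
Row-greedy (each collector in turn takes its best remaining lot) gives $455, worse by 85.
Next-best assignment: Farahani→Lot E, Quispe→Lot B, Watson→Lot A, Eriksen→Lot G = $537.
Swapping Farahani↔Quispe (Farahani→Lot E $75, Quispe→Lot G $98) loses 46.
Every other assignment is strictly worse.

Max total: $540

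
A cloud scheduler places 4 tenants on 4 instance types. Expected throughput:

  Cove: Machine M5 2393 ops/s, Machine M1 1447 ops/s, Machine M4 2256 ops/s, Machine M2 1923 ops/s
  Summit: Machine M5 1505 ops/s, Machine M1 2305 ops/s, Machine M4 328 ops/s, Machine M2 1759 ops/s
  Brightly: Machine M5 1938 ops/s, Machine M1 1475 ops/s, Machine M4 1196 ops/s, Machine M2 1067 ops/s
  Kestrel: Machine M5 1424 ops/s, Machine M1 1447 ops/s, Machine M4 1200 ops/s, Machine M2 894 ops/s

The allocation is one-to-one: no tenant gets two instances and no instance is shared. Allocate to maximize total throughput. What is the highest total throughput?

Optimal: Cove→Machine M4 (2256 ops/s), Summit→Machine M2 (1759 ops/s), Brightly→Machine M5 (1938 ops/s), Kestrel→Machine M1 (1447 ops/s) — total 2256+1759+1938+1447 = 7400 ops/s.
Next-best assignment: Cove→Machine M4, Summit→Machine M1, Brightly→Machine M5, Kestrel→Machine M2 = 7393 ops/s.
Checked against all permutations: 7400 ops/s is optimal.

Maximum total: 7400 ops/s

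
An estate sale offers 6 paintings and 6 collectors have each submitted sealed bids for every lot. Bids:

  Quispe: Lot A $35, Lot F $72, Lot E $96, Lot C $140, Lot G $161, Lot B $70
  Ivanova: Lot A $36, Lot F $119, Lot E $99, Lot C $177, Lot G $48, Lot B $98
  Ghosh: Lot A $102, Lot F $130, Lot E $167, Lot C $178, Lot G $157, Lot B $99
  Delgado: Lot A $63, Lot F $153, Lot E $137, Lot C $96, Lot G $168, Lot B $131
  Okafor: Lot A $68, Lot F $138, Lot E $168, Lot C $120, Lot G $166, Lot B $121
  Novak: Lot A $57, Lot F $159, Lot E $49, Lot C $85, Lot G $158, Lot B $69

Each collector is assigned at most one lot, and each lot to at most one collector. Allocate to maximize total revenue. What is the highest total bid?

Maximum total: $898

Optimal: Quispe→Lot G ($161), Ivanova→Lot C ($177), Ghosh→Lot A ($102), Delgado→Lot B ($131), Okafor→Lot E ($168), Novak→Lot F ($159) — total 161+177+102+131+168+159 = $898.
Next-best assignment: Quispe→Lot G, Ivanova→Lot C, Ghosh→Lot E, Delgado→Lot B, Okafor→Lot A, Novak→Lot F = $863.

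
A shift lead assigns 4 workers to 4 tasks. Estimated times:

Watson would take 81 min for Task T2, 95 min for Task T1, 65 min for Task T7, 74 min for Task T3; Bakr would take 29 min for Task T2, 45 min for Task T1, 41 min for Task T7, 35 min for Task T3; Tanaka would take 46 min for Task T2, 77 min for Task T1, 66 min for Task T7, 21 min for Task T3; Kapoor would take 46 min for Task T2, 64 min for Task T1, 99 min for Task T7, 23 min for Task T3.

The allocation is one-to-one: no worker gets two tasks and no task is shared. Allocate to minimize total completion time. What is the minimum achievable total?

Optimal: Watson→Task T7 (65 min), Bakr→Task T1 (45 min), Tanaka→Task T3 (21 min), Kapoor→Task T2 (46 min) — total 65+45+21+46 = 177 min.
Row-greedy (each worker in turn takes its cheapest remaining task) gives 179 min, worse by 2.
Every other assignment is strictly worse.

Min total: 177 min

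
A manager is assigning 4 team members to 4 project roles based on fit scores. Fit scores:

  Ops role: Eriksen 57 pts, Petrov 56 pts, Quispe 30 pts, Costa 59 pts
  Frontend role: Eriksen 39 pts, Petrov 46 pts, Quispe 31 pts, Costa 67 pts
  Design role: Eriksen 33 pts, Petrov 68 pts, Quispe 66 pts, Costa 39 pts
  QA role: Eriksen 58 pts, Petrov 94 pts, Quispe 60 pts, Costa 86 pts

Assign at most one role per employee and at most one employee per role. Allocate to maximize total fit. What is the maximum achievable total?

Optimal: Eriksen→Ops role (57 pts), Petrov→QA role (94 pts), Quispe→Design role (66 pts), Costa→Frontend role (67 pts) — total 57+94+66+67 = 284 pts.
Row-greedy (each employee in turn takes its best remaining role) gives 216 pts, worse by 68.
Every other assignment is strictly worse.

Maximum total: 284 pts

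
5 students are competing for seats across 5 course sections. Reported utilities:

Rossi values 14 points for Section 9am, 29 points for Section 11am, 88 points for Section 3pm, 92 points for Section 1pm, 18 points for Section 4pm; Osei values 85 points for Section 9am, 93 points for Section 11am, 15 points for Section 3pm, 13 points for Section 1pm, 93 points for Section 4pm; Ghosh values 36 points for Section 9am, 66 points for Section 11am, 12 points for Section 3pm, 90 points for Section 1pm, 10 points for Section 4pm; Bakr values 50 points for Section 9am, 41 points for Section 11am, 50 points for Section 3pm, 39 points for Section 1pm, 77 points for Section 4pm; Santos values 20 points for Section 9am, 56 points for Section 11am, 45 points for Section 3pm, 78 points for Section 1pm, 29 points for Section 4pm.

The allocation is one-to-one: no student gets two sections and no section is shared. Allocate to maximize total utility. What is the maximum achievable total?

Max total: 396 points

Optimal: Rossi→Section 3pm (88 points), Osei→Section 9am (85 points), Ghosh→Section 1pm (90 points), Bakr→Section 4pm (77 points), Santos→Section 11am (56 points) — total 88+85+90+77+56 = 396 points.
Row-greedy (each student in turn takes its best remaining section) gives 343 points, worse by 53.
Checked against all permutations: 396 points is optimal.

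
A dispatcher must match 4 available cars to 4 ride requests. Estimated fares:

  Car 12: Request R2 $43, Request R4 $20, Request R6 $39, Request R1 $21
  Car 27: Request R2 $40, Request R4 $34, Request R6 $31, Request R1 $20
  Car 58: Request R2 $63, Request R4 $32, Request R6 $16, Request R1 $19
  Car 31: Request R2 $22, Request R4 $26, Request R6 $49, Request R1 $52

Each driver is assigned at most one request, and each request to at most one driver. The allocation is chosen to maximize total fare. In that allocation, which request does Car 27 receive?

Car 27 receives Request R4.

Optimal: Car 12→Request R6 ($39), Car 27→Request R4 ($34), Car 58→Request R2 ($63), Car 31→Request R1 ($52) — total 39+34+63+52 = $188.
Column-greedy (each request in turn goes to its best remaining driver) gives $167, worse by 21.
Next-best assignment: Car 12→Request R1, Car 27→Request R4, Car 58→Request R2, Car 31→Request R6 = $167.
Swapping Car 58↔Car 12 (Car 58→Request R6 $16, Car 12→Request R2 $43) loses 43.
Every other assignment is strictly worse.
Car 27's own top request is Request R2 ($40), but forcing Car 27→Request R2 and reassigning the rest optimally gives only $163 — worse by 25.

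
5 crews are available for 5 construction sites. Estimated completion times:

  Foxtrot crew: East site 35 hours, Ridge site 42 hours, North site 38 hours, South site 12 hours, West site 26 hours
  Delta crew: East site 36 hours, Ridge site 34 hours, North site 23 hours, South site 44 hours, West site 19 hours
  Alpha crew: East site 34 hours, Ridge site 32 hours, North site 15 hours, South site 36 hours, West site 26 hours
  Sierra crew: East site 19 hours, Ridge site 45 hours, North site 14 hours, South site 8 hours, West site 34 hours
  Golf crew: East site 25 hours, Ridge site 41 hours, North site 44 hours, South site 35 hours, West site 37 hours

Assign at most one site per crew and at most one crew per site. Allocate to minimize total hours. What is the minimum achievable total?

This is the linear assignment problem.
Optimal: Foxtrot crew→South site (12 hours), Delta crew→West site (19 hours), Alpha crew→Ridge site (32 hours), Sierra crew→North site (14 hours), Golf crew→East site (25 hours) — total 12+19+32+14+25 = 102 hours.
Row-greedy (each crew in turn takes its cheapest remaining site) gives 106 hours, worse by 4.
Swapping Foxtrot crew↔Golf crew (Foxtrot crew→East site 35 hours, Golf crew→South site 35 hours) adds 33.
Checked against all permutations: 102 hours is optimal.

Minimum total: 102 hours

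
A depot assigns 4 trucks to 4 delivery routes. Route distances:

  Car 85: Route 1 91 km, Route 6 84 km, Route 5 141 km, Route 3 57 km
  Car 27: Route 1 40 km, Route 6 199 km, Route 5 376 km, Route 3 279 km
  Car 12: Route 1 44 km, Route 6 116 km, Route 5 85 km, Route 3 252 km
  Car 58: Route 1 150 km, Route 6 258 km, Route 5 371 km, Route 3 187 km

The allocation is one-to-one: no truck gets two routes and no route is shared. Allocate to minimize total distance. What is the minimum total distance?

Optimal: Car 85→Route 6 (84 km), Car 27→Route 1 (40 km), Car 12→Route 5 (85 km), Car 58→Route 3 (187 km) — total 84+40+85+187 = 396 km.
Row-greedy (each truck in turn takes its cheapest remaining route) gives 440 km, worse by 44.
Swapping Car 12↔Car 85 (Car 12→Route 6 116 km, Car 85→Route 5 141 km) adds 88.

Min total: 396 km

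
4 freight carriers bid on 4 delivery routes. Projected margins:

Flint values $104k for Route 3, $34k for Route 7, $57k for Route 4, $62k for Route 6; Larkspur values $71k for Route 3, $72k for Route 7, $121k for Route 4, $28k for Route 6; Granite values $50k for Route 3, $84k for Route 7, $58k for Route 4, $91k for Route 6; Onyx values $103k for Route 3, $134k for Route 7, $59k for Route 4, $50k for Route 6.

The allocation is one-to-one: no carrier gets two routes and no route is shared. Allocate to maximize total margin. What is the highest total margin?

Maximum total: $450k

Optimal: Flint→Route 3 ($104k), Larkspur→Route 4 ($121k), Granite→Route 6 ($91k), Onyx→Route 7 ($134k) — total 104+121+91+134 = $450k.
Swapping Granite↔Flint (Granite→Route 3 $50k, Flint→Route 6 $62k) loses 83.
Every other assignment is strictly worse.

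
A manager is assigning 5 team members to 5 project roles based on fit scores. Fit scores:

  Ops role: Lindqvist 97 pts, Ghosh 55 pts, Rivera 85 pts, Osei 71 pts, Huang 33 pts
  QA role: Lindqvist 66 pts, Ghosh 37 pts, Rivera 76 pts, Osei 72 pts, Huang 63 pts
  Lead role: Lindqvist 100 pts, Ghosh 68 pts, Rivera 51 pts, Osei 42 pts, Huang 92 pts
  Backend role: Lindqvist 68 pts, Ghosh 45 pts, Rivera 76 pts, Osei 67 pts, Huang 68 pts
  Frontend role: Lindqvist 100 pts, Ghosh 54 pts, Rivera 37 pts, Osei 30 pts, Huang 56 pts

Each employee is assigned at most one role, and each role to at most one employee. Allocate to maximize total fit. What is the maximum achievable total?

Max total: 395 pts

Optimal: Lindqvist→Frontend role (100 pts), Ghosh→Ops role (55 pts), Rivera→Backend role (76 pts), Osei→QA role (72 pts), Huang→Lead role (92 pts) — total 100+55+76+72+92 = 395 pts.
Next-best assignment: Lindqvist→Frontend role, Ghosh→Backend role, Rivera→Ops role, Osei→QA role, Huang→Lead role = 394 pts.
Checked against all permutations: 395 pts is optimal.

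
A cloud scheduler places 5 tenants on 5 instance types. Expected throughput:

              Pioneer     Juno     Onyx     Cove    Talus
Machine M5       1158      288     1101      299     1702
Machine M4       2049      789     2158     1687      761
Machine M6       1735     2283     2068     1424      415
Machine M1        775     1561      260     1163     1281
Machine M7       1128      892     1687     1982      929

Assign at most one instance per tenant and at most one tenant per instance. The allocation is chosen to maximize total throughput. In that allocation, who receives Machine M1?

Juno receives Machine M1.

Optimal: Pioneer→Machine M4 (2049 ops/s), Juno→Machine M1 (1561 ops/s), Onyx→Machine M6 (2068 ops/s), Cove→Machine M7 (1982 ops/s), Talus→Machine M5 (1702 ops/s) — total 2049+1561+2068+1982+1702 = 9362 ops/s.
Column-greedy (each instance in turn goes to its best remaining tenant) gives 8434 ops/s, worse by 928.
Juno's own top instance is Machine M6 (2283 ops/s), but forcing Juno→Machine M6 and reassigning the rest optimally gives only 8900 ops/s — worse by 462.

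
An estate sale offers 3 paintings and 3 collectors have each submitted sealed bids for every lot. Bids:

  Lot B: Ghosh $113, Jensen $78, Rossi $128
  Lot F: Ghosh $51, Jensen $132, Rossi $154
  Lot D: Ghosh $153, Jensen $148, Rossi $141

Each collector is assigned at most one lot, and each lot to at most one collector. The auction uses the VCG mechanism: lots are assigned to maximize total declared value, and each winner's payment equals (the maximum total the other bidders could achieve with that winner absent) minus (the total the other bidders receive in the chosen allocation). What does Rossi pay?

Efficient allocation: Ghosh→Lot B ($113), Jensen→Lot D ($148), Rossi→Lot F ($154); total welfare W = $415.
Rossi receives Lot F at value $154, so the others get W − 154 = $261.
Without Rossi: best allocation of the remaining 2 bidders over all 3 lots is Ghosh→Lot D ($153), Jensen→Lot F ($132), total $285.
VCG payment = (others' best without Rossi) − (others' welfare with Rossi) = 285 − 261 = $24.

Rossi pays $24.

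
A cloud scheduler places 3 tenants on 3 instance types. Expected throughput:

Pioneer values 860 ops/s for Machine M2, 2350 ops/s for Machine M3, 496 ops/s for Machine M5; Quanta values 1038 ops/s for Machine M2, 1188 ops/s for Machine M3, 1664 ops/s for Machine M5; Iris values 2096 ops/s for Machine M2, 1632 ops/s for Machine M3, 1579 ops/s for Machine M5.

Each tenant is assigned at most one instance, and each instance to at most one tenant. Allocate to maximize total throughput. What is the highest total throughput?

Maximum total: 6110 ops/s

This is the linear assignment problem.
Optimal: Pioneer→Machine M3 (2350 ops/s), Quanta→Machine M5 (1664 ops/s), Iris→Machine M2 (2096 ops/s) — total 2350+1664+2096 = 6110 ops/s.
Checked against all permutations: 6110 ops/s is optimal.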